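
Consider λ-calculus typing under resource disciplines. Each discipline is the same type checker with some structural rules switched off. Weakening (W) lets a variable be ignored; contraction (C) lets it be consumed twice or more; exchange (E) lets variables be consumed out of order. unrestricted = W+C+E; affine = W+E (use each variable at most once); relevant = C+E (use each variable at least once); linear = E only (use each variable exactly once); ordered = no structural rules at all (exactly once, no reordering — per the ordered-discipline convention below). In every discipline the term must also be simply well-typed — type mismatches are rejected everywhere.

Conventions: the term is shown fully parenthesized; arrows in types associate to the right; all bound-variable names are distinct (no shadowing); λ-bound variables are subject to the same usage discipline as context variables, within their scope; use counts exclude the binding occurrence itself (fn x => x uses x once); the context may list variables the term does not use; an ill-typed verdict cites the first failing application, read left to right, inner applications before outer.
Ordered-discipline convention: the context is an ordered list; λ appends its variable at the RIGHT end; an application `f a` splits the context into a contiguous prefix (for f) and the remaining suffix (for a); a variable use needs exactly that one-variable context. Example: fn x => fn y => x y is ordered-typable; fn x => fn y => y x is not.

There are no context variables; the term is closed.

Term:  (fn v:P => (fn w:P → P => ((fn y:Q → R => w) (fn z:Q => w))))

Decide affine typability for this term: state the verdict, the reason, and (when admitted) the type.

no — a type mismatch blocks all five
usage: v (λ-bound)=0, w (λ-bound)=2, y (λ-bound)=0, z (λ-bound)=0
order of uses: w, w
typing: ill-typed: an application expects Q → R but receives Q → P → P
per-discipline verdicts: ordered ✗; linear ✗; affine ✗; relevant ✗; unrestricted ✗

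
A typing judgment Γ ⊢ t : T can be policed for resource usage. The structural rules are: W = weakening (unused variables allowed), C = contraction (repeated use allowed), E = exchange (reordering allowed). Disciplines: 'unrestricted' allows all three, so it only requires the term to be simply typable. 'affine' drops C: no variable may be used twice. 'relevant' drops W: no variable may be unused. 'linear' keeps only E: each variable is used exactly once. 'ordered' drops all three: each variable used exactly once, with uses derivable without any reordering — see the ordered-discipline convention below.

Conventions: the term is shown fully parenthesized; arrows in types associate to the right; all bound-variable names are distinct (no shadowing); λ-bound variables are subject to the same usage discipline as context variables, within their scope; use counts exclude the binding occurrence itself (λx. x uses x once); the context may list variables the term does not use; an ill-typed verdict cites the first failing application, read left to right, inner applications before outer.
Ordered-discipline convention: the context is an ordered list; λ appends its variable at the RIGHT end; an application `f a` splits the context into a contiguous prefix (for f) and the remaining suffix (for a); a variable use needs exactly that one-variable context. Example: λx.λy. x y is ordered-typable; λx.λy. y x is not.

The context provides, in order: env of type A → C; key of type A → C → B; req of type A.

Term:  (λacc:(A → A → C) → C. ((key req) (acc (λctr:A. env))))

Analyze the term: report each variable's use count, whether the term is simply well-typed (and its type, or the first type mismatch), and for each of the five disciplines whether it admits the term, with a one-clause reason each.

variable uses: env: 1×, key: 1×, req: 1×, acc (bound): 1×, ctr (bound): 0×
left-to-right use order: key, req, acc, env
typing: the term checks, with type ((A → A → C) → C) → B
ordered: ✗, ctr left unused
linear: ✗, ctr left unused
affine: ✓, at most one use each (env, key, req, acc, ctr)
relevant: ✗, ctr left unused
unrestricted: ✓, typability at ((A → A → C) → C) → B is all that's needed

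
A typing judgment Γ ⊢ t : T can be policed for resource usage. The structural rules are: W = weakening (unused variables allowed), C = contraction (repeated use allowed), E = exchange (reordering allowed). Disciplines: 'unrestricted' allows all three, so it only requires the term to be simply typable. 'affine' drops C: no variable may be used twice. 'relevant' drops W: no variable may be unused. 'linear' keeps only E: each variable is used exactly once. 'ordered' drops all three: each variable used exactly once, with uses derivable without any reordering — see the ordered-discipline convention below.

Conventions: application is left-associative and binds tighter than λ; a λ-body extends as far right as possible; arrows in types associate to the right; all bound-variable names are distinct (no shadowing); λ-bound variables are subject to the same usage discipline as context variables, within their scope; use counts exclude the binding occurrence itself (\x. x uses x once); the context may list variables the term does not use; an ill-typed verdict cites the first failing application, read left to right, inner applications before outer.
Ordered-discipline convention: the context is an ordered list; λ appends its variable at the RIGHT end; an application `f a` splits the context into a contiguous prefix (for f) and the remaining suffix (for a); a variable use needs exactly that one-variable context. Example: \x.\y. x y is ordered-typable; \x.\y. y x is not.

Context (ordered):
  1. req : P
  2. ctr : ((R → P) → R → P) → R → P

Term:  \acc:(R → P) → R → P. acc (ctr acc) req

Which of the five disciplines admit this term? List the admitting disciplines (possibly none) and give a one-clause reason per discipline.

admitting disciplines: none
usage: req: 1; ctr: 1; acc (bound): 2
use order (left to right): acc, ctr, acc, req
typing: ill-typed: an application expects R but receives P
ordered: ✗ — a type mismatch blocks all five
linear: ✗ — the type mismatch rejects it
affine: ✗ — not simply typable
relevant: ✗ — fails simple typing
unrestricted: ✗ — a type mismatch blocks all five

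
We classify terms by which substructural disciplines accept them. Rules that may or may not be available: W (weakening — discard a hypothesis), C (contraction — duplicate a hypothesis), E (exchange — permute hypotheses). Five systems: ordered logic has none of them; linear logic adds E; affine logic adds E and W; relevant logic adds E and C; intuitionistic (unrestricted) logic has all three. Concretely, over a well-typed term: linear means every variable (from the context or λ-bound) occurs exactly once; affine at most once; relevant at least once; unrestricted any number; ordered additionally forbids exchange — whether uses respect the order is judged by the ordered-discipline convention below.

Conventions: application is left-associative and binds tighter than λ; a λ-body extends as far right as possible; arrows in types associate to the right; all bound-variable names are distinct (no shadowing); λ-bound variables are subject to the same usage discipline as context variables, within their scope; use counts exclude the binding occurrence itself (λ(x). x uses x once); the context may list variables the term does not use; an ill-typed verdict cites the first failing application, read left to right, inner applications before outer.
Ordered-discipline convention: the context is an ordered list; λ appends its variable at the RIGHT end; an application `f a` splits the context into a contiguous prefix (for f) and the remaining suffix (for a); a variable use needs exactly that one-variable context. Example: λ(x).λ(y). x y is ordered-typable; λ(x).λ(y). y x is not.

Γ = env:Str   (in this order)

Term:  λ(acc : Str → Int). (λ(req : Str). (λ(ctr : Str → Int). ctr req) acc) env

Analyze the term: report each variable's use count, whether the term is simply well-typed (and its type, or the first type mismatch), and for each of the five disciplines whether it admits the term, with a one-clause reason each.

use counts: env: 1×; acc [bound]: 1×; req [bound]: 1×; ctr [bound]: 1×
left-to-right use order: ctr, req, acc, env
typing: well-typed at (Str → Int) → Int
ordered ✗ (use order ctr, req, acc, env needs exchange)
linear ✓ (single use per variable (env, acc, req, ctr))
affine ✓ (at most one use each (env, acc, req, ctr))
relevant ✓ (every one of env, acc, req, ctr appears)
unrestricted ✓ (type-checks ((Str → Int) → Int) and nothing is barred)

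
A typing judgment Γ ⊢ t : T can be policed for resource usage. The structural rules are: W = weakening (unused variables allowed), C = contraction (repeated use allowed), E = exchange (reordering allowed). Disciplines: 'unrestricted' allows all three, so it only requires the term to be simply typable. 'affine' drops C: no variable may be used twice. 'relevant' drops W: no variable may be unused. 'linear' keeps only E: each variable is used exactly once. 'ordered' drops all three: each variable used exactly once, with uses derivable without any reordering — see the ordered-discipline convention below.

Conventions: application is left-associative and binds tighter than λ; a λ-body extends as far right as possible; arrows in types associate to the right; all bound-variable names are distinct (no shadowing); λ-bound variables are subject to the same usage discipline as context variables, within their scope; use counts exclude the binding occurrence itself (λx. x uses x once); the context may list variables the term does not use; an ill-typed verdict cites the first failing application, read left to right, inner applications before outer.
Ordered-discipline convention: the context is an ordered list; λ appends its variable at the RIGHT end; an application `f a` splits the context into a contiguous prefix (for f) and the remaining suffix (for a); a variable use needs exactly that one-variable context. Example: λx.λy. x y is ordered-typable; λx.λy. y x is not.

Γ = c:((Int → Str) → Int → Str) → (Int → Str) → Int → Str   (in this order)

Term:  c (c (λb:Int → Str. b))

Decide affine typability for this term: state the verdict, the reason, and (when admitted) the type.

no — repeated use of c ×2
use counts: c ×2, b (bound) ×1
left-to-right use order: c, c, b
typing: well-typed at (Int → Str) → Int → Str
all disciplines: ordered ✗ · linear ✗ · affine ✗ · relevant ✓ · unrestricted ✓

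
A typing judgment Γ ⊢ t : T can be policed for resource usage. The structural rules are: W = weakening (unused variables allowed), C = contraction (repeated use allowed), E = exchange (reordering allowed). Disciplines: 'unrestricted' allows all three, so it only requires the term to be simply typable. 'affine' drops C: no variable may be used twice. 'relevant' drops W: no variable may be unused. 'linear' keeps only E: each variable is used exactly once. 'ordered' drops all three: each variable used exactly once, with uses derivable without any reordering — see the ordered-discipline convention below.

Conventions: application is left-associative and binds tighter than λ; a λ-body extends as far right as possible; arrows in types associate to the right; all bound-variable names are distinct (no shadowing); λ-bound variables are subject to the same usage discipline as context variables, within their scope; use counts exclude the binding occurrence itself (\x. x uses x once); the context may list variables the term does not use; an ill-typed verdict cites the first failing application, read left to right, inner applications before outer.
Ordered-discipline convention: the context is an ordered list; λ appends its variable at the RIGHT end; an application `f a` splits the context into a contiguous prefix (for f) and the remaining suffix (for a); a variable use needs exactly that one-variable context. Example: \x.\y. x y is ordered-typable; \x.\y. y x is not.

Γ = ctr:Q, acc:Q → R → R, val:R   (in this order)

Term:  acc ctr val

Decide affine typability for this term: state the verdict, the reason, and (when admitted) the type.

yes — no duplicate uses among ctr, acc, val; term : R
usage: ctr: 1; acc: 1; val: 1
use order (left to right): acc, ctr, val
typing: well-typed at R
summary: ordered ✗ · linear ✓ · affine ✓ · relevant ✓ · unrestricted ✓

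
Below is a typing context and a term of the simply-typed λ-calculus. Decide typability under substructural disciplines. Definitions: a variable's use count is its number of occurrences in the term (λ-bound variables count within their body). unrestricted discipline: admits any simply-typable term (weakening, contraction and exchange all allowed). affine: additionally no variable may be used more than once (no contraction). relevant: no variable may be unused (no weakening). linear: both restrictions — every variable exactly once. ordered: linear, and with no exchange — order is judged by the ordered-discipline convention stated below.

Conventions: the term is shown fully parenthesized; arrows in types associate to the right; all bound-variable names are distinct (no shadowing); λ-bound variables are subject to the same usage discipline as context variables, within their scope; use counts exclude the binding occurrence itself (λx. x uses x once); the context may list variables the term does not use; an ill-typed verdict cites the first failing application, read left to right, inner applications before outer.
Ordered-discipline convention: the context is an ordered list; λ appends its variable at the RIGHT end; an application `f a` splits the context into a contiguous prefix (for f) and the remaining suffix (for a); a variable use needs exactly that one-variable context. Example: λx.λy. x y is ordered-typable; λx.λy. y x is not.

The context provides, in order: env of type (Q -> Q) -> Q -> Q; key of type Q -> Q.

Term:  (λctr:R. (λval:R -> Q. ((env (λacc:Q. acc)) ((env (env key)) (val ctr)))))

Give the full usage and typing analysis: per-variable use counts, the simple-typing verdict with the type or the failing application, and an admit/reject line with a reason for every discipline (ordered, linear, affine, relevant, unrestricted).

usage: env=3, key=1, ctr (bound)=1, val (bound)=1, acc (bound)=1
left-to-right use order: env, acc, env, env, key, val, ctr
typing: ✓ — R -> (R -> Q) -> Q
ordered ✗ (uses contraction: env ×3)
linear ✗ (uses contraction: env ×3)
affine ✗ (uses contraction: env ×3)
relevant ✓ (env, key, ctr, val, acc: all used, weakening unneeded)
unrestricted ✓ (well-typed at R -> (R -> Q) -> Q; no restrictions here)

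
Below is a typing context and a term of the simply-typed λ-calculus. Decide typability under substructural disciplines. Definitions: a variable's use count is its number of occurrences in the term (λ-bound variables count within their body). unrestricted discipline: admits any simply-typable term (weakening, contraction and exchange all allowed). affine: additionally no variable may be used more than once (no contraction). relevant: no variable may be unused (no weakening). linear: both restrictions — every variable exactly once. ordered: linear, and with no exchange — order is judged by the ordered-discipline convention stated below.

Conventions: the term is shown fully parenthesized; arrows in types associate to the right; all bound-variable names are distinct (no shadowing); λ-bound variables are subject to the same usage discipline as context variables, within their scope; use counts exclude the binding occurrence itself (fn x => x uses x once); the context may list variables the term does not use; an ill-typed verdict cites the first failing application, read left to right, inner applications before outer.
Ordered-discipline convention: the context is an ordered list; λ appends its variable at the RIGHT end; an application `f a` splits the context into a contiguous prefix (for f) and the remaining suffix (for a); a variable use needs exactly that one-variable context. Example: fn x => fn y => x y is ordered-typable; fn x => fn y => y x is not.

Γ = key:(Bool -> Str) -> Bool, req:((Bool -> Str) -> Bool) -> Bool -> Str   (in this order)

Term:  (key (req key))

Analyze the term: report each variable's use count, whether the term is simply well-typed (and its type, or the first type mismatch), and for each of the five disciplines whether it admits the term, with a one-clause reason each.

variable uses: key=2; req=1
uses in reading order: key, req, key
typing: well-typed at Bool
ordered: ✗ — repeated use of key ×2
linear: ✗ — repeated use of key ×2
affine: ✗ — repeated use of key ×2
relevant: ✓ — every one of key, req appears
unrestricted: ✓ — well-typed at Bool; no restrictions here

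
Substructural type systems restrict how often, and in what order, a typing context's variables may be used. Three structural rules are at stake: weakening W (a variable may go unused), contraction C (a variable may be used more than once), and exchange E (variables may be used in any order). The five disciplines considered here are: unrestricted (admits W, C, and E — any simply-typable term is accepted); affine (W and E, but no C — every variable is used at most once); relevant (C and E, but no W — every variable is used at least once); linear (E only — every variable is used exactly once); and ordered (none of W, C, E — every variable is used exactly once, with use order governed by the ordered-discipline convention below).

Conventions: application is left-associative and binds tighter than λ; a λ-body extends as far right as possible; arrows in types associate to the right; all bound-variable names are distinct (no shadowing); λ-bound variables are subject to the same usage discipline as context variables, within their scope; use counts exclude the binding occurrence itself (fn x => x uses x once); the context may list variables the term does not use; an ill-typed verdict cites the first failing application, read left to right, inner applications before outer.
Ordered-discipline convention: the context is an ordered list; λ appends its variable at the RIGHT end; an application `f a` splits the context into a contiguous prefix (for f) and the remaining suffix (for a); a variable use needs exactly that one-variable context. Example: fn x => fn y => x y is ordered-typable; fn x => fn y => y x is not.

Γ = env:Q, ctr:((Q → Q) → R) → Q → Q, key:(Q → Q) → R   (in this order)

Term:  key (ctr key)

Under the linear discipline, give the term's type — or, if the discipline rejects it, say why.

not well-typed under linear — uses contraction: key ×2; needs weakening: env unused
usage: env: 0×, ctr: 1×, key: 2×
order of uses: key, ctr, key
typing: well-typed at R
per-discipline verdicts: ordered ✗; linear ✗; affine ✗; relevant ✗; unrestricted ✓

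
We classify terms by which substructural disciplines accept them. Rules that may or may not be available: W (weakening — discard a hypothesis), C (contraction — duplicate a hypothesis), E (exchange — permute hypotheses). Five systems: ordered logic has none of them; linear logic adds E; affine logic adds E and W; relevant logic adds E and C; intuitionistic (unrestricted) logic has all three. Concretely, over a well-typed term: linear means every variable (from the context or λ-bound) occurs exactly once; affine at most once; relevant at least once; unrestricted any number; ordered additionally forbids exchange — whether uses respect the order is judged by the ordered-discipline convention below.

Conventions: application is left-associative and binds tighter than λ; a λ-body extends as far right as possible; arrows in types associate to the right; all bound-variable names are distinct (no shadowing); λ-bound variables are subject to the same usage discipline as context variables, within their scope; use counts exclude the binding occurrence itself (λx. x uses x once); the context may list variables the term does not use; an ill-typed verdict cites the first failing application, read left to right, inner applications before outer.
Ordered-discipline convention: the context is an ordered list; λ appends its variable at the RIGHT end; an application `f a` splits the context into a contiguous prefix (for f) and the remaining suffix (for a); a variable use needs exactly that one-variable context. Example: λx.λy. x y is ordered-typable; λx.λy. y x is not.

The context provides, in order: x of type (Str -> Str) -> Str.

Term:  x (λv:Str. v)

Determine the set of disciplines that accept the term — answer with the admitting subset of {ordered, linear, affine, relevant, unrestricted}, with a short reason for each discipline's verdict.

accepted by: ordered, linear, affine, relevant, unrestricted
usage: x=1; v (bound)=1
left-to-right use order: x, v
typing: well-typed at Str
ordered: ✓, x, v: once each, no exchange needed
linear: ✓, each of x, v used exactly once
affine: ✓, x, v: no repeats, contraction unneeded
relevant: ✓, at least one use each (x, v)
unrestricted: ✓, type-checks (Str) and nothing is barred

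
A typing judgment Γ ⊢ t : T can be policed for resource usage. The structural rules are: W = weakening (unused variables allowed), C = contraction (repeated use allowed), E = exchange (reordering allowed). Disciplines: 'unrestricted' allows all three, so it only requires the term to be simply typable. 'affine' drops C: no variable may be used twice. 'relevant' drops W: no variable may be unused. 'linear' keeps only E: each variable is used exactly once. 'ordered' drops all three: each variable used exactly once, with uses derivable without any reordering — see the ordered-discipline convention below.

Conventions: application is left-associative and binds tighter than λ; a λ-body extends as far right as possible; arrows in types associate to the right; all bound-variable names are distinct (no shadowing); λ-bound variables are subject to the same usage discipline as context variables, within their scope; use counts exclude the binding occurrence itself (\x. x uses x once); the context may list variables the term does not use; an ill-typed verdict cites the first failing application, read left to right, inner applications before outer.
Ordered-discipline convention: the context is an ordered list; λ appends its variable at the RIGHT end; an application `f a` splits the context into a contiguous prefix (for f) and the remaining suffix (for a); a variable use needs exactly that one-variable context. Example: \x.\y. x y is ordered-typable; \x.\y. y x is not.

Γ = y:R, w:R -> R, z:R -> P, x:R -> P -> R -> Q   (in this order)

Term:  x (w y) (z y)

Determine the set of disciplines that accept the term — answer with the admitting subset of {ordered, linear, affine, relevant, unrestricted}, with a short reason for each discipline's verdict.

admitted in: relevant, unrestricted
usage: y: 2×; w: 1×; z: 1×; x: 1×
uses in reading order: x, w, y, z, y
typing: well-typed — term : R -> Q
ordered ✗ (needs contraction — y ×2)
linear ✗ (needs contraction — y ×2)
affine ✗ (needs contraction — y ×2)
relevant ✓ (y, w, z, x: all used, weakening unneeded)
unrestricted ✓ (type-checks (R -> Q) and nothing is barred)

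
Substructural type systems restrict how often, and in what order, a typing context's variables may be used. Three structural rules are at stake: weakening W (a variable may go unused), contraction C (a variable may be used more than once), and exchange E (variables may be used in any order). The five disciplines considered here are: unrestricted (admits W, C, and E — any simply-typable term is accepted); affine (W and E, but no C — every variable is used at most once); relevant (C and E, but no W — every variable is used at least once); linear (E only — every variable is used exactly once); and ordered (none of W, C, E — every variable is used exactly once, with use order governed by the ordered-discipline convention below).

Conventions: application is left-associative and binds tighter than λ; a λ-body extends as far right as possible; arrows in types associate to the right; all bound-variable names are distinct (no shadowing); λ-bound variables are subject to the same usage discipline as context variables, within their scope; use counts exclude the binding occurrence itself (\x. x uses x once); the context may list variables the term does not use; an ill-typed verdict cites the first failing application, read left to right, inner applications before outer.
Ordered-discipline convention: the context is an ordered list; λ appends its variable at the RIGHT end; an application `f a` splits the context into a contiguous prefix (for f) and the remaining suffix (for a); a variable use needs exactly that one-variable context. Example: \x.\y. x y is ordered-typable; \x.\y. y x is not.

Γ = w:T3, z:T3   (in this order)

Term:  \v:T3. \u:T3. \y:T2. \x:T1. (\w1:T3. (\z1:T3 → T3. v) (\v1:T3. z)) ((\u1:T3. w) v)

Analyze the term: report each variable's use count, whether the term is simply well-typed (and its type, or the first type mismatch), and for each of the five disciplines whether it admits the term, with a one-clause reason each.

variable uses: w: 1×; z: 1×; v [bound]: 2×; u [bound]: 0×; y [bound]: 0×; x [bound]: 0×; w1 [bound]: 0×; z1 [bound]: 0×; v1 [bound]: 0×; u1 [bound]: 0×
order of uses: v, z, w, v
typing: well-typed at T3 → T3 → T2 → T1 → T3
ordered: ✗ — needs contraction — v ×2; needs weakening: u, y, x, w1, z1, v1, u1 unused
linear: ✗ — needs contraction — v ×2; needs weakening: u, y, x, w1, z1, v1, u1 unused
affine: ✗ — needs contraction — v ×2
relevant: ✗ — needs weakening: u, y, x, w1, z1, v1, u1 unused
unrestricted: ✓ — well-typed at T3 → T3 → T2 → T1 → T3; no restrictions here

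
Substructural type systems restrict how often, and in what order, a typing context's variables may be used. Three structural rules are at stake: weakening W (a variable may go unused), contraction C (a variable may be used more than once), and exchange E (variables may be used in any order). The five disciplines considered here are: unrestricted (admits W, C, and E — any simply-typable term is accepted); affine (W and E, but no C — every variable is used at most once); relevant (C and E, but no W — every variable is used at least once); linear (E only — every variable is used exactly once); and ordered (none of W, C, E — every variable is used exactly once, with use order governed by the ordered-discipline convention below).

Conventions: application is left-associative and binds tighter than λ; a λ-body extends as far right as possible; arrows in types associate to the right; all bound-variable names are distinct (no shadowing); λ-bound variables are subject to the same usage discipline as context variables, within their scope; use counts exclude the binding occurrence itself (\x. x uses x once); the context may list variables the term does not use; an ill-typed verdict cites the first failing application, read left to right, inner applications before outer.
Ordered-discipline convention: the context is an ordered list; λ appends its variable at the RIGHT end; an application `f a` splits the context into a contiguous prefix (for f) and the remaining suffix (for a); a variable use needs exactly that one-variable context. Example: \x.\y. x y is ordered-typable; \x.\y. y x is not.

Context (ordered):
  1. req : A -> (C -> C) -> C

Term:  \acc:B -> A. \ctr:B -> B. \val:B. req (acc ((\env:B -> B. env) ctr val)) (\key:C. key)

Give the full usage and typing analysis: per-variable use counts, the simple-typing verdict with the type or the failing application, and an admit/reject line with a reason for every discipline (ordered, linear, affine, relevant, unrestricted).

variable uses: req=1; acc (bound)=1; ctr (bound)=1; val (bound)=1; env (bound)=1; key (bound)=1
order of uses: req, acc, env, ctr, val, key
typing: the term checks, with type (B -> A) -> (B -> B) -> B -> C
ordered ✓ (req, acc, ctr, val, env, key once each; derivable with no W/C/E)
linear ✓ (req, acc, ctr, val, env, key: one use apiece)
affine ✓ (at most one use each (req, acc, ctr, val, env, key))
relevant ✓ (req, acc, ctr, val, env, key: all used, weakening unneeded)
unrestricted ✓ (well-typed at (B -> A) -> (B -> B) -> B -> C; no restrictions here)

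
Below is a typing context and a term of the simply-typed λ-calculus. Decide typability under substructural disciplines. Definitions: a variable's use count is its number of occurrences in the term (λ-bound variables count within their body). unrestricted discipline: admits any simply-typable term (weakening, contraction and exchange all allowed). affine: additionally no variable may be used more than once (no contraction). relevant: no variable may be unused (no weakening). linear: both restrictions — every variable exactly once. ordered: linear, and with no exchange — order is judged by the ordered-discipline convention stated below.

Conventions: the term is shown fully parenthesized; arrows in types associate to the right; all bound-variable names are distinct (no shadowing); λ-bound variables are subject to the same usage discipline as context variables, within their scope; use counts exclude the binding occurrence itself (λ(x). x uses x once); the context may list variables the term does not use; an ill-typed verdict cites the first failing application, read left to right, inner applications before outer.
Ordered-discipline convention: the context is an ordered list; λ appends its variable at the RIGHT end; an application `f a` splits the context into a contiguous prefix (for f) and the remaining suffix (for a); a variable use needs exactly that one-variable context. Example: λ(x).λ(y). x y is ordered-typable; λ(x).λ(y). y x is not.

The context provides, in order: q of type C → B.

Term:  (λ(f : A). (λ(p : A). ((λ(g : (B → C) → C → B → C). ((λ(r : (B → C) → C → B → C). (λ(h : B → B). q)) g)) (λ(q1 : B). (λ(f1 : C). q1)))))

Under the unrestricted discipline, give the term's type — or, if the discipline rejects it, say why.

not well-typed under unrestricted — a type mismatch blocks all five
counts: q=1; f (λ-bound)=0; p (λ-bound)=0; g (λ-bound)=1; r (λ-bound)=0; h (λ-bound)=0; q1 (λ-bound)=1; f1 (λ-bound)=0
uses in reading order: q, g, q1
typing: ill-typed: a function awaiting (B → C) → C → B → C gets B → C → B
summary: ordered ✗ · linear ✗ · affine ✗ · relevant ✗ · unrestricted ✗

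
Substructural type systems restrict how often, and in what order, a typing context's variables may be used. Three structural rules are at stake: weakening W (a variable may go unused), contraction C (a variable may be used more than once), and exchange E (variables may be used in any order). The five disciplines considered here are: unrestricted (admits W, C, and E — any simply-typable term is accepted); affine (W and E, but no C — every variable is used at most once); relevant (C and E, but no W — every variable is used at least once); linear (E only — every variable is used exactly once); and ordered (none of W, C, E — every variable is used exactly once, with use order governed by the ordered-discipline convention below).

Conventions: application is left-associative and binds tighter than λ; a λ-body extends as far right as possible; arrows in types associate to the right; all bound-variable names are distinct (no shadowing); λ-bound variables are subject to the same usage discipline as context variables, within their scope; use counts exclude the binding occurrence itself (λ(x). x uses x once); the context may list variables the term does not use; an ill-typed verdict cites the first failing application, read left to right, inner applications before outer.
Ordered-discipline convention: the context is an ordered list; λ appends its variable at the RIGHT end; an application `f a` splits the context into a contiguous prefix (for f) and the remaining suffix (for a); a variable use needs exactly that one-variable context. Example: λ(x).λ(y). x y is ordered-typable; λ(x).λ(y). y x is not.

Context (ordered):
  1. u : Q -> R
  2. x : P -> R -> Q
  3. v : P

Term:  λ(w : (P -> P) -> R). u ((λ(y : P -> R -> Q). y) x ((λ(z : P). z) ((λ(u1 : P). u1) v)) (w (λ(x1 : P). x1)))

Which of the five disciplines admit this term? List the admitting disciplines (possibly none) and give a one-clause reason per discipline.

accepted by: ordered, linear, affine, relevant, unrestricted
usage: u: 1; x: 1; v: 1; w (bound): 1; y (bound): 1; z (bound): 1; u1 (bound): 1; x1 (bound): 1
left-to-right use order: u, y, x, z, u1, v, w, x1
typing: ✓ — ((P -> P) -> R) -> R
ordered ✓ (one use each (u, x, v, w, y, z, u1, x1); ordered split holds)
linear ✓ (u, x, v, w, y, z, u1, x1: one use apiece)
affine ✓ (no duplicate uses among u, x, v, w, y, z, u1, x1)
relevant ✓ (u, x, v, w, y, z, u1, x1: all used, weakening unneeded)
unrestricted ✓ (type-checks (((P -> P) -> R) -> R) and nothing is barred)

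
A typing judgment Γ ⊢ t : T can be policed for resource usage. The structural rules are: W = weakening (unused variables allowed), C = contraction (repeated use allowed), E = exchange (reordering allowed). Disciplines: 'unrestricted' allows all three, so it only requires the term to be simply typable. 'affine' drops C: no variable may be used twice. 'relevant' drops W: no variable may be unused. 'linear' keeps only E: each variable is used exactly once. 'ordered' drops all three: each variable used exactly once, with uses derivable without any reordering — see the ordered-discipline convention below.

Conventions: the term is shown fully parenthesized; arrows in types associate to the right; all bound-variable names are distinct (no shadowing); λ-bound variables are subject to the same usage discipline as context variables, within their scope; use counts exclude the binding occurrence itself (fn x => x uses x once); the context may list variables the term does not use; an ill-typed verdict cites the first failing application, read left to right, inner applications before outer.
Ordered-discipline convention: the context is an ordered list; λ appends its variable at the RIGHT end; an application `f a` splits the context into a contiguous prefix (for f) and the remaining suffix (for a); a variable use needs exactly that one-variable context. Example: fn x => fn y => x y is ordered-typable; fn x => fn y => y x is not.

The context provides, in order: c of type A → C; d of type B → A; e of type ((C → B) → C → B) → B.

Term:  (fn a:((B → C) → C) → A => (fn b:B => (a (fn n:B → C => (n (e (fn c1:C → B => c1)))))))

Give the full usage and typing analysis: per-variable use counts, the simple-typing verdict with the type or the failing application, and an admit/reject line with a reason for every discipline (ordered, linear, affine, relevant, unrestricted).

usage: c ×0; d ×0; e ×1; a [bound] ×1; b [bound] ×0; n [bound] ×1; c1 [bound] ×1
use order (left to right): a, n, e, c1
typing: ✓ — (((B → C) → C) → A) → B → A
ordered: ✗, c, d, b never used (weakening)
linear: ✗, c, d, b never used (weakening)
affine: ✓, no duplicate uses among c, d, e, a, b, n, c1
relevant: ✗, c, d, b never used (weakening)
unrestricted: ✓, simply typable at (((B → C) → C) → A) → B → A; W, C, E all held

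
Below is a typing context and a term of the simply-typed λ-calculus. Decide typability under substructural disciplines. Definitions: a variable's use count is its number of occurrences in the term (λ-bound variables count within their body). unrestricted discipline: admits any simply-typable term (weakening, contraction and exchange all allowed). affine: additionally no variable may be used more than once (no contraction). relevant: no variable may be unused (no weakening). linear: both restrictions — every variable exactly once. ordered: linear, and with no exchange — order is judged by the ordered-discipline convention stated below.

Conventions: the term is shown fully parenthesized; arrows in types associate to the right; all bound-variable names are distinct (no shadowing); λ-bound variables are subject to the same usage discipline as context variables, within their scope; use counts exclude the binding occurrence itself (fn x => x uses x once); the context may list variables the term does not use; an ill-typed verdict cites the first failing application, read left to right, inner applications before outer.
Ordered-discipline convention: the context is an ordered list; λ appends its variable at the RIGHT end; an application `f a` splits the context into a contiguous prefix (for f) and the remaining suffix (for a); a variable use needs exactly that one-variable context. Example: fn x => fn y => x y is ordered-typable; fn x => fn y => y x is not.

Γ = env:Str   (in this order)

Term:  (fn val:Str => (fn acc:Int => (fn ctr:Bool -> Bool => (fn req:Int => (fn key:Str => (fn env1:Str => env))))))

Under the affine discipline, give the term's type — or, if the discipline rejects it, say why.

term : Str -> Int -> (Bool -> Bool) -> Int -> Str -> Str -> Str
counts: env: 1; val (bound): 0; acc (bound): 0; ctr (bound): 0; req (bound): 0; key (bound): 0; env1 (bound): 0
uses in reading order: env
typing: the term checks, with type Str -> Int -> (Bool -> Bool) -> Int -> Str -> Str -> Str
summary: ordered ✗ · linear ✗ · affine ✓ · relevant ✗ · unrestricted ✓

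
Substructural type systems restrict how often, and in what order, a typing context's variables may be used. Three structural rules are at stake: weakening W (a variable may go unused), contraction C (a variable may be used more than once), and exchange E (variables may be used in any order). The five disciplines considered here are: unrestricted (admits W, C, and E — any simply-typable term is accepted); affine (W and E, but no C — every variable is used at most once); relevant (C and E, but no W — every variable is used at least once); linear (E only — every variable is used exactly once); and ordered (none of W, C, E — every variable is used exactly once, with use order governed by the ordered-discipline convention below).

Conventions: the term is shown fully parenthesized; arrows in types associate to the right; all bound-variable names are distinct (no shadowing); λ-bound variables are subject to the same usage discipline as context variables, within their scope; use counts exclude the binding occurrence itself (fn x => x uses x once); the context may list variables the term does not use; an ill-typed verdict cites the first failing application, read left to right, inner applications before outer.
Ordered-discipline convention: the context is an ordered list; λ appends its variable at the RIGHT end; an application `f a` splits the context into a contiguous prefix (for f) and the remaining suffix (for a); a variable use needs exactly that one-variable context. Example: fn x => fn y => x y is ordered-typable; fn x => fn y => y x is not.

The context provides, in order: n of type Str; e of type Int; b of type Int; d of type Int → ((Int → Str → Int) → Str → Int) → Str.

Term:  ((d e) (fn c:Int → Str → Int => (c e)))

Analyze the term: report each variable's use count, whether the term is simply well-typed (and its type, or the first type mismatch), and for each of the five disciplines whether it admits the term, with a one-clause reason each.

counts: n ×0, e ×2, b ×0, d ×1, c [bound] ×1
left-to-right use order: d, e, c, e
typing: the term checks, with type Str
ordered ✗ (needs contraction — e ×2; n, b never used (weakening))
linear ✗ (needs contraction — e ×2; n, b never used (weakening))
affine ✗ (needs contraction — e ×2)
relevant ✗ (n, b never used (weakening))
unrestricted ✓ (simply typable at Str; W, C, E all held)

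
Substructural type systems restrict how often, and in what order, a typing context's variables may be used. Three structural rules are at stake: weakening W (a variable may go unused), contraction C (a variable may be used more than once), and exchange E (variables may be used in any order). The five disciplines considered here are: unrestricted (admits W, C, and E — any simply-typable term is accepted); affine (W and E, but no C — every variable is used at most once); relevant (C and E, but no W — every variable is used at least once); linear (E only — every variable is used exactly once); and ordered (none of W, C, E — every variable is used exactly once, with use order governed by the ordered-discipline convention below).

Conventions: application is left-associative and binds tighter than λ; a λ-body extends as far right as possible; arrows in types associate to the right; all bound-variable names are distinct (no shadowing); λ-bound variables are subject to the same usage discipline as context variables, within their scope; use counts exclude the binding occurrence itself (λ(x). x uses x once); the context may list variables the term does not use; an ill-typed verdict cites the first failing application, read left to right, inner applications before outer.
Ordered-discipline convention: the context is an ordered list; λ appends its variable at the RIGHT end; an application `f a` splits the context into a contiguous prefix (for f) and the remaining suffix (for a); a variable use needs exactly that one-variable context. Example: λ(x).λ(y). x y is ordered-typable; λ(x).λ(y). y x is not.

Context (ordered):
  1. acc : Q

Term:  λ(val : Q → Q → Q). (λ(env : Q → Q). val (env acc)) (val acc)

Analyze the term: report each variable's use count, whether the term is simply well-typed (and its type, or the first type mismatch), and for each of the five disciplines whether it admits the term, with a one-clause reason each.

usage: acc=2; val [bound]=2; env [bound]=1
left-to-right use order: val, env, acc, val, acc
typing: ✓ — (Q → Q → Q) → Q → Q
ordered: ✗, repeated use of acc ×2, val ×2
linear: ✗, repeated use of acc ×2, val ×2
affine: ✗, repeated use of acc ×2, val ×2
relevant: ✓, acc, val, env: all used, weakening unneeded
unrestricted: ✓, typability at (Q → Q → Q) → Q → Q is all that's needed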